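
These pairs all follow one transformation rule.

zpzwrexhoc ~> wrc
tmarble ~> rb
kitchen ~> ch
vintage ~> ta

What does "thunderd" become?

nd

The transformation: swap each adjacent pair of characters (1↔2, 3↔4, ...), then keep one character in every 3, starting at position 3 (positions 3rd, 6th, 9th, ...).
Applying both steps to "thunderd": "htnueddr", then "nd".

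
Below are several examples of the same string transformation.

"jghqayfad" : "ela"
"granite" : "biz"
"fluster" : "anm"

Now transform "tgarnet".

The rule is to keep one character in every 3, starting at position 1 (positions 1st, 4th, 7th, ...), then shift every letter 5 places backward in the alphabet (wrapping around).
For "tgarnet", step one produces "trt"; step two turns that into "omo".

omo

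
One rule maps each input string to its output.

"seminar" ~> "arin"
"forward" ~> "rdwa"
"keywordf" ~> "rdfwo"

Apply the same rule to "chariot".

otri

What's happening: delete the first 3 characters, then move the first 2 characters to the end (rotate left by 2).
Working it through for "chariot": intermediate "riot", final "otri".
(Check on "keywordf": → "wordf" → "rdfwo" ✓)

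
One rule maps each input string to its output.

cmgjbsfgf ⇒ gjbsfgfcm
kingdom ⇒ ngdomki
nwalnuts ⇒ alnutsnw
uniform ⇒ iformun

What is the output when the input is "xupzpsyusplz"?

Rule — move the first 2 characters to the end (rotate left by 2).
So "xupzpsyusplz" becomes "pzpsyusplzxu".

pzpsyusplzxu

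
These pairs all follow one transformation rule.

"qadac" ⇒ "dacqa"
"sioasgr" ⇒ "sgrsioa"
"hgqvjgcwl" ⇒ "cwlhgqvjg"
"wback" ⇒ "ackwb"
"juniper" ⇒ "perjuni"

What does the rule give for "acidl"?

In each case the input is transformed by: move the last 3 characters to the front (rotate right by 3).
Applying that to "acidl" gives "idlac".

idlac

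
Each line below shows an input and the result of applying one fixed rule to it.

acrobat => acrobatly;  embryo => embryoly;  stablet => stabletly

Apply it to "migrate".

migrately

The pattern: append "ly".
"migrate" → "migrately".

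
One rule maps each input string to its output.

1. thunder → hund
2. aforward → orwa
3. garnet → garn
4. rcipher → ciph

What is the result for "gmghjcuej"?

The rule is to move the last 2 characters to the front (rotate right by 2), then keep only the last 4 characters.
"gmghjcuej" → "ejgmghjcu" → "hjcu".
(Check on "rcipher": → "errciph" → "ciph" ✓)

hjcu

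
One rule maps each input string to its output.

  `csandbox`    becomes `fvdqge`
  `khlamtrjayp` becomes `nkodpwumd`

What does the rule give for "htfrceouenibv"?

kwiufhrxhql

Each output is the input with this applied: shift every letter 3 places forward in the alphabet (wrapping around), then delete the last 2 characters.
For "htfrceouenibv", step one produces "kwiufhrxhqley"; step two turns that into "kwiufhrxhql".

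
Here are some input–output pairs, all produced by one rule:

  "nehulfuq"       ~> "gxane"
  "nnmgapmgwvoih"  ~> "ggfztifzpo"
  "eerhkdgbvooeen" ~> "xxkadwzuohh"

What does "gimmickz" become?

What's happening: delete the last 3 characters, then shift every letter 7 places backward in the alphabet (wrapping around).
On "gimmickz" that produces "zbffb".

zbffb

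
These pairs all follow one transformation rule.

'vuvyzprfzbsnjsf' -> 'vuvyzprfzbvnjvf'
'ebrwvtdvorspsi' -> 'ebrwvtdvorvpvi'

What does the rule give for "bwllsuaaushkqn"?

bwllvuaauvhkqn

Each output is the input with this applied: replace every "s" with "v".
"bwllsuaaushkqn" → "bwllvuaauvhkqn".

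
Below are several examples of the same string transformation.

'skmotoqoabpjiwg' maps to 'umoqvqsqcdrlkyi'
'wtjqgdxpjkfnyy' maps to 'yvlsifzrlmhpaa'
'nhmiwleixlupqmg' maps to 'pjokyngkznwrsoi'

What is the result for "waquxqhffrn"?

What's happening: shift every letter 2 places forward in the alphabet (wrapping around).
For "waquxqhffrn" the result is "ycswzsjhhtp".

ycswzsjhhtp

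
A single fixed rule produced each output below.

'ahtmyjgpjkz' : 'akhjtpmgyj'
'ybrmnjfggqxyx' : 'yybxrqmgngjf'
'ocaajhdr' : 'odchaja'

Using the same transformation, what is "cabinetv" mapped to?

The transformation: delete the last character, then take characters alternately from the front and the back (1st, last, 2nd, 2nd-last, ...).
"cabinetv" → "cabinet" → "ctaebni".

ctaebni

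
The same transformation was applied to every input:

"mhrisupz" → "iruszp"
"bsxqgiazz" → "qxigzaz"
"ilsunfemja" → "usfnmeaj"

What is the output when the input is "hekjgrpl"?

What's happening: swap each adjacent pair of characters (1↔2, 3↔4, ...), then delete the first 2 characters.
"hekjgrpl" → "ehjkrglp" → "jkrglp".

jkrglp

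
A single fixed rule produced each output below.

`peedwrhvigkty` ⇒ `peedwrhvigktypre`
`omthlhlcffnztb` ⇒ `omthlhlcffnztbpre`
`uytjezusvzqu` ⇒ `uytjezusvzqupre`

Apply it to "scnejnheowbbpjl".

scnejnheowbbpjlpre

Rule — append "pre".
"scnejnheowbbpjl" → "scnejnheowbbpjlpre".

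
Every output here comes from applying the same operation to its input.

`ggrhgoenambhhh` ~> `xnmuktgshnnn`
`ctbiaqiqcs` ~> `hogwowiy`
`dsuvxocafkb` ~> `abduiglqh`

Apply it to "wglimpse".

rosvyk

The pattern: shift every letter 6 places forward in the alphabet (wrapping around), then delete the first 2 characters.
"wglimpse" → "cmrosvyk" → "rosvyk".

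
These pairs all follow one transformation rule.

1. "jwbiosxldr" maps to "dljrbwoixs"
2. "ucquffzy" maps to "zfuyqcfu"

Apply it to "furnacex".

ecfxruan

Looking at the pairs, the operation is to move the last 3 characters to the front (rotate right by 3), then swap each adjacent pair of characters (1↔2, 3↔4, ...).
Working it through for "furnacex": intermediate "cexfurna", final "ecfxruan".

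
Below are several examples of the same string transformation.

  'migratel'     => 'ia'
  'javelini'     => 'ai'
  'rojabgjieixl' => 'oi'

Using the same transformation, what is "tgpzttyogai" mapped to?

oi

Looking at the pairs, the operation is to keep one character in every 3, starting at position 2 (positions 2nd, 5th, 8th, ...), then keep only the vowels.
"tgpzttyogai" → "oi".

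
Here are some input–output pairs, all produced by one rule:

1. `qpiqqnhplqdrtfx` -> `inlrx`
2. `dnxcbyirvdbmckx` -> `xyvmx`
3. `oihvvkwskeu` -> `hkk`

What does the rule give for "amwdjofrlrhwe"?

In each case the input is transformed by: keep one character in every 3, starting at position 3 (positions 3rd, 6th, 9th, ...).
Doing the same to "amwdjofrlrhwe": "wolw".

wolw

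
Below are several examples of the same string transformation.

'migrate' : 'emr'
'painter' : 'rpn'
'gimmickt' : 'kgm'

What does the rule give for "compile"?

The rule is to keep one character in every 3, starting at position 1 (positions 1st, 4th, 7th, ...), then move the last character to the front.
On "compile": the first step gives "cpe", and the second then gives "ecp".

ecp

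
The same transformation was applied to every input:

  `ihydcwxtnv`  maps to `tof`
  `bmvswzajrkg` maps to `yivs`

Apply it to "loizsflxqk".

Looking at the pairs, the operation is to keep one character in every 3, starting at position 2 (positions 2nd, 5th, 8th, ...), then shift every letter 12 places forward in the alphabet (wrapping around).
Applying both steps to "loizsflxqk": "osx", then "aej".
(Check on "ihydcwxtnv": → "hct" → "tof" ✓)

aej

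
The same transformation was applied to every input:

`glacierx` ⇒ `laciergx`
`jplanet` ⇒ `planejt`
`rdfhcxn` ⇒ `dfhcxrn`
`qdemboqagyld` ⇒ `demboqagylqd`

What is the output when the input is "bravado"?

Each output is the input with this applied: swap the first and last characters, then move the first character to the end.
On "bravado": the first step gives "oravadb", and the second then gives "ravadbo".

ravadbo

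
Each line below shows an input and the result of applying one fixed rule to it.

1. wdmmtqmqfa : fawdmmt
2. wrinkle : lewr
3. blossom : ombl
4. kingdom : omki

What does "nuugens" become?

nsnu

The transformation: move the last 2 characters to the front (rotate right by 2), then delete the last 3 characters.
Applying that to "nuugens" gives "nsnu".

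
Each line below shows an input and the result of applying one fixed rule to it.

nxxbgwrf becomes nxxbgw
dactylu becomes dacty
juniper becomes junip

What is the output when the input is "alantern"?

alante

The pattern: delete the last 2 characters.
Applying that to "alantern" gives "alante".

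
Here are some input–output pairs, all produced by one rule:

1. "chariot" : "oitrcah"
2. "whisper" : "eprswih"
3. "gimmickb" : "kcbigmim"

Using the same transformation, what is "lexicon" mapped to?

The rule is to move the last 2 characters to the front (rotate right by 2), then take characters alternately from the front and the back (1st, last, 2nd, 2nd-last, ...).
For "lexicon", step one produces "onlexic"; step two turns that into "ocnilxe".
(Check on "whisper": → "erwhisp" → "eprswih" ✓)

ocnilxe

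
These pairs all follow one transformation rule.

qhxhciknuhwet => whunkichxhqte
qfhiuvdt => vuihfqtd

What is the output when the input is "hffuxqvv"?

The transformation: move the last 2 characters to the front (rotate right by 2), then reverse the string.
Working it through for "hffuxqvv": intermediate "vvhffuxq", final "qxuffhvv".

qxuffhvv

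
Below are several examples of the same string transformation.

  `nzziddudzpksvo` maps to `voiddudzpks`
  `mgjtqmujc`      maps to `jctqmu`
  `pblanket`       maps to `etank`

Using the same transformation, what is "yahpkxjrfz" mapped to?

The rule is to delete the first 3 characters, then move the last 2 characters to the front (rotate right by 2).
Working it through for "yahpkxjrfz": intermediate "pkxjrfz", final "fzpkxjr".

fzpkxjr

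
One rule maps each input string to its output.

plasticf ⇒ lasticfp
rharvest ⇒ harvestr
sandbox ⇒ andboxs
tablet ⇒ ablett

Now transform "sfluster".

What's happening: move the first character to the end.
So "sfluster" becomes "flusters".

flusters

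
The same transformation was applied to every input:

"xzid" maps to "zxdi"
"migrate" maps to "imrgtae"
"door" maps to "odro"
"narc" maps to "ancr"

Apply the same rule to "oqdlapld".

Rule — swap each adjacent pair of characters (1↔2, 3↔4, ...).
So "oqdlapld" becomes "qoldpadl".

qoldpadl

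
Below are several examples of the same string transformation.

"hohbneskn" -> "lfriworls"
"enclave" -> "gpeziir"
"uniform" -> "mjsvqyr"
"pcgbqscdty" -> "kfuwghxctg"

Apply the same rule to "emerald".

ivephiq

In each case the input is transformed by: shift every letter 4 places forward in the alphabet (wrapping around), then move the first 2 characters to the end (rotate left by 2).
"emerald" → "ivephiq".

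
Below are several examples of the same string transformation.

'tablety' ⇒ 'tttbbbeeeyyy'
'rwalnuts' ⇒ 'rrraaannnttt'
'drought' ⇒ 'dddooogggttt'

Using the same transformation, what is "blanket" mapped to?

bbbaaakkkttt

The rule is to keep every other character starting from the first (positions 1st, 3rd, 5th, ...), then repeat every character 3 times.
"blanket" → "bakt" → "bbbaaakkkttt".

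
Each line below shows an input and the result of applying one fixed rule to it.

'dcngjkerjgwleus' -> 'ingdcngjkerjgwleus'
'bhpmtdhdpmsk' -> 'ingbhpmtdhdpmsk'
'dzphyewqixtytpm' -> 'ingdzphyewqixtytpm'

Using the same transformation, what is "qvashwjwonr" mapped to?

The rule is to prepend "ing".
Applying that to "qvashwjwonr" gives "ingqvashwjwonr".

ingqvashwjwonr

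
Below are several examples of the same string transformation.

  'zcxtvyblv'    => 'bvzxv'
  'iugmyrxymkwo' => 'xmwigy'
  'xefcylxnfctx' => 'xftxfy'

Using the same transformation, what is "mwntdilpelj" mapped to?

lejmnd

The pattern: keep every other character starting from the first (positions 1st, 3rd, 5th, ...), then move the first 3 characters to the end (rotate left by 3).
"mwntdilpelj" → "lejmnd".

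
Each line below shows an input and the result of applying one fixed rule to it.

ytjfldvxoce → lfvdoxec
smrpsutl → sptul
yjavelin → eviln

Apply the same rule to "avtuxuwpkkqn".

What's happening: delete the first 3 characters, then swap each adjacent pair of characters (1↔2, 3↔4, ...).
Starting from "avtuxuwpkkqn": after the first operation, "uxuwpkkqn"; after the second, "xuwukpqkn".

xuwukpqkn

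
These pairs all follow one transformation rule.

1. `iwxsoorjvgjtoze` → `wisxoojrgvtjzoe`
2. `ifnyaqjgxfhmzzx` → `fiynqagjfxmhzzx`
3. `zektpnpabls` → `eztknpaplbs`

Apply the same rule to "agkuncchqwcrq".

gaukcnhcwqrcq

The pattern: swap each adjacent pair of characters (1↔2, 3↔4, ...).
Doing the same to "agkuncchqwcrq": "gaukcnhcwqrcq".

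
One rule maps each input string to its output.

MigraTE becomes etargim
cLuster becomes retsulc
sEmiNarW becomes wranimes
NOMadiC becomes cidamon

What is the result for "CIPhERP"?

In each case the input is transformed by: reverse the string, then convert every letter to lowercase.
Working it through for "CIPhERP": intermediate "PREhPIC", final "prehpic".

prehpic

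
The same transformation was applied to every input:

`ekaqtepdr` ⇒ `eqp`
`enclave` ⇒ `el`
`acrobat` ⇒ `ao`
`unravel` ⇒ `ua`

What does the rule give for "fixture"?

ft

In each case the input is transformed by: move the last 2 characters to the front (rotate right by 2), then keep one character in every 3, starting at position 3 (positions 3rd, 6th, 9th, ...).
Applying that to "fixture" gives "ft".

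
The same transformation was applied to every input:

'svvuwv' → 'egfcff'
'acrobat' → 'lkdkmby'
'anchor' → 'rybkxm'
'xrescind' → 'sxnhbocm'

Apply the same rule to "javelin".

The rule is to move the last 3 characters to the front (rotate right by 3), then shift every letter 10 places forward in the alphabet (wrapping around).
For "javelin", step one produces "linjave"; step two turns that into "vsxtkfo".
(Check on "acrobat": → "batacro" → "lkdkmby" ✓)

vsxtkfo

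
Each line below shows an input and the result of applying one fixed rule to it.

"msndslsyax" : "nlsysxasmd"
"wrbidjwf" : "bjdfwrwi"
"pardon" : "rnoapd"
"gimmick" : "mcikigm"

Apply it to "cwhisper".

Rule — swap each adjacent pair of characters (1↔2, 3↔4, ...), then move the first 3 characters to the end (rotate left by 3).
For "cwhisper", step one produces "wcihpsre"; step two turns that into "hpsrewci".

hpsrewci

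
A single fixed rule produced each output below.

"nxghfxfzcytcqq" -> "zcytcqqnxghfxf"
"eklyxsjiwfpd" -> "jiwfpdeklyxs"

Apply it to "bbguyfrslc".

frslcbbguy

The pattern: swap the front and back halves of the string.
On "bbguyfrslc" that produces "frslcbbguy".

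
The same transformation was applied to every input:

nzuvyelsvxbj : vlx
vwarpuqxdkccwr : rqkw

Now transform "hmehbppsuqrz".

Each output is the input with this applied: delete the first 2 characters, then keep one character in every 3, starting at position 2 (positions 2nd, 5th, 8th, ...).
For "hmehbppsuqrz", step one produces "ehbppsuqrz"; step two turns that into "hpq".

hpq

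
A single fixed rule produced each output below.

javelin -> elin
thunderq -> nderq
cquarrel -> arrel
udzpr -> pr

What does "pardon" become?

don

The pattern: delete the first 3 characters.
On "pardon" that produces "don".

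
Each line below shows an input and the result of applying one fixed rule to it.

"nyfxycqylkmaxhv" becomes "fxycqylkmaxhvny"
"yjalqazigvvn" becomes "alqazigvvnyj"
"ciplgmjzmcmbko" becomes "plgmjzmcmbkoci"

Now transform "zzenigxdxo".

The pattern: move the first 2 characters to the end (rotate left by 2).
Doing the same to "zzenigxdxo": "enigxdxozz".

enigxdxozz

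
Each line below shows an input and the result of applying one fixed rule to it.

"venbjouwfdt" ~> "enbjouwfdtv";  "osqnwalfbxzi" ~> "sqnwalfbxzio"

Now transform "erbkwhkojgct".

rbkwhkojgcte

The rule is to move the first character to the end.
So "erbkwhkojgct" becomes "rbkwhkojgcte".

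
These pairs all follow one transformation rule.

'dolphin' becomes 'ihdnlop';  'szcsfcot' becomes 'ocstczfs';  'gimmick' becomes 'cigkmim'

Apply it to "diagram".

The transformation: move the last 3 characters to the front (rotate right by 3), then swap each adjacent pair of characters (1↔2, 3↔4, ...).
Applying both steps to "diagram": "ramdiag", then "ardmaig".
(Check on "szcsfcot": → "cotszcsf" → "ocstczfs" ✓)

ardmaig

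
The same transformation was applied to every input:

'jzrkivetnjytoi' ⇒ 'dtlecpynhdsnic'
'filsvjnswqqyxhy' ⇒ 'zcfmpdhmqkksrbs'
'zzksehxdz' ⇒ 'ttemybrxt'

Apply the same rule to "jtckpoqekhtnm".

Rule — shift every letter 6 places backward in the alphabet (wrapping around).
For "jtckpoqekhtnm" the result is "dnwejikyebnhg".

dnwejikyebnhg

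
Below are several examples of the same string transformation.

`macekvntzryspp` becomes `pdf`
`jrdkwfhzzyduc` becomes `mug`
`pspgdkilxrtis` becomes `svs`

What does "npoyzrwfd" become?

qsr

The rule is to shift every letter 3 places forward in the alphabet (wrapping around), then keep only the first 3 characters.
Working it through for "npoyzrwfd": intermediate "qsrbcuzig", final "qsr".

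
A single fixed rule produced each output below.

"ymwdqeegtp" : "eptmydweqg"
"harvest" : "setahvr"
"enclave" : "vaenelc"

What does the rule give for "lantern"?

Looking at the pairs, the operation is to swap each adjacent pair of characters (1↔2, 3↔4, ...), then move the last 3 characters to the front (rotate right by 3).
Starting from "lantern": after the first operation, "altnren"; after the second, "renaltn".

renaltn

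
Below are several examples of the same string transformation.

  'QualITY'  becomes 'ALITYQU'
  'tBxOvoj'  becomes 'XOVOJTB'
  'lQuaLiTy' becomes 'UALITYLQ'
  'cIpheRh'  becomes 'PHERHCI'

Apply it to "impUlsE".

PULSEIM

Each output is the input with this applied: move the first 2 characters to the end (rotate left by 2), then convert every letter to uppercase.
Working it through for "impUlsE": intermediate "pUlsEim", final "PULSEIM".
(Check on "tBxOvoj": → "xOvojtB" → "XOVOJTB" ✓)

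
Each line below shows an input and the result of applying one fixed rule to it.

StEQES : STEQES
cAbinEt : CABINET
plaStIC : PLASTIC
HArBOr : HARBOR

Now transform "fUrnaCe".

The pattern: convert every letter to uppercase.
"fUrnaCe" → "FURNACE".

FURNACE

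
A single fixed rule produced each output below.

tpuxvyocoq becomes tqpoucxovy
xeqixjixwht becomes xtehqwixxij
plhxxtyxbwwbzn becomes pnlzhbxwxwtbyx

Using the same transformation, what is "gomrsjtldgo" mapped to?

googmdrlstj

Each output is the input with this applied: take characters alternately from the front and the back (1st, last, 2nd, 2nd-last, ...).
On "gomrsjtldgo" that produces "googmdrlstj".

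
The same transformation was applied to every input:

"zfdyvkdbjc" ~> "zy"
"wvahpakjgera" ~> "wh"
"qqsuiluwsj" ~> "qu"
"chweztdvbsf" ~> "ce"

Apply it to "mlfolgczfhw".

mo

What's happening: keep one character in every 3, starting at position 1 (positions 1st, 4th, 7th, ...), then delete the last 2 characters.
So "mlfolgczfhw" becomes "mo".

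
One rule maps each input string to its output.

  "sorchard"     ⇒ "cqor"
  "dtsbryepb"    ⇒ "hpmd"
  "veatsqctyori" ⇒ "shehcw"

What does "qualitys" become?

In each case the input is transformed by: shift every letter 12 places backward in the alphabet (wrapping around), then keep every other character starting from the second (positions 2nd, 4th, 6th, ...).
For "qualitys", step one produces "eiozwhmg"; step two turns that into "izhg".
(Check on "veatsqctyori": → "jsohgeqhmcfw" → "shehcw" ✓)

izhg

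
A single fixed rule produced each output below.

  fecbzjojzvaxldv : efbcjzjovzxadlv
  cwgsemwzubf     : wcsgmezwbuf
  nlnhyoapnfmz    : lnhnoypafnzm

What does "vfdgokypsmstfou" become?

Each output is the input with this applied: swap each adjacent pair of characters (1↔2, 3↔4, ...).
On "vfdgokypsmstfou" that produces "fvgdkopymstsofu".

fvgdkopymstsofu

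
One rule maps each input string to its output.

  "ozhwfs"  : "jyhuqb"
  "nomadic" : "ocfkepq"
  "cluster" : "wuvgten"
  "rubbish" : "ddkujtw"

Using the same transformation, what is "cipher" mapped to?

The rule is to shift every letter 2 places forward in the alphabet (wrapping around), then move the first 2 characters to the end (rotate left by 2).
On "cipher": the first step gives "ekrjgt", and the second then gives "rjgtek".
(Check on "cluster": → "enwuvgt" → "wuvgten" ✓)

rjgtek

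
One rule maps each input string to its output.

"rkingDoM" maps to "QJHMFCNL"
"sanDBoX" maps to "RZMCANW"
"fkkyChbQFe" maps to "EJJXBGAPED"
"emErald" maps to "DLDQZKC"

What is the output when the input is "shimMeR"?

Rule — shift every letter 1 place backward in the alphabet (wrapping around), then convert every letter to uppercase.
"shimMeR" → "rghlLdQ" → "RGHLLDQ".

RGHLLDQ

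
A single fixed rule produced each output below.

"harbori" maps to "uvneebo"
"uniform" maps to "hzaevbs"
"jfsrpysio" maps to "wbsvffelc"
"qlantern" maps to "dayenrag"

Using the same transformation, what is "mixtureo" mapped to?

zbvrkegh

Each output is the input with this applied: shift every letter 13 places forward in the alphabet (wrapping around) — i.e. ROT13, then take characters alternately from the front and the back (1st, last, 2nd, 2nd-last, ...).
"mixtureo" → "zbvrkegh".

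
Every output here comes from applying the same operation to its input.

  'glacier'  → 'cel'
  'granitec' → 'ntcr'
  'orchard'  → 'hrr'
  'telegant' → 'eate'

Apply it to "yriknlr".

Looking at the pairs, the operation is to keep every other character starting from the second (positions 2nd, 4th, 6th, ...), then move the first character to the end.
"yriknlr" → "rkl" → "klr".

klr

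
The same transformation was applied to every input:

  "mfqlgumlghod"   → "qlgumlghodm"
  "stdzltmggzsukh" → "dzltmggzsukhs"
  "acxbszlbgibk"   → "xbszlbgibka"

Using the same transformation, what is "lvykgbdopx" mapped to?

ykgbdopxl

The transformation: move the first character to the end, then delete the first character.
Starting from "lvykgbdopx": after the first operation, "vykgbdopxl"; after the second, "ykgbdopxl".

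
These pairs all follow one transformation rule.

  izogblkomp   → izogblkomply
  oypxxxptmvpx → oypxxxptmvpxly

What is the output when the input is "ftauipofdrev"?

Each output is the input with this applied: append "ly".
So "ftauipofdrev" becomes "ftauipofdrevly".

ftauipofdrevly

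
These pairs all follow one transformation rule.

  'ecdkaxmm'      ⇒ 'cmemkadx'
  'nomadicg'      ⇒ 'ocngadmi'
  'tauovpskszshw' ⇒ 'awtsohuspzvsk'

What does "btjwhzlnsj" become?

tsbjwljnzh

The transformation: swap each adjacent pair of characters (1↔2, 3↔4, ...), then take characters alternately from the front and the back (1st, last, 2nd, 2nd-last, ...).
So "btjwhzlnsj" becomes "tsbjwljnzh".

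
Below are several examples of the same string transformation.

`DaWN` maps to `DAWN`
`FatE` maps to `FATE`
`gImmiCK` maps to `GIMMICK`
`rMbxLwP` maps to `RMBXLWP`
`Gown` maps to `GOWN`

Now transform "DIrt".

DIRT

Each output is the input with this applied: convert every letter to uppercase.
On "DIrt" that produces "DIRT".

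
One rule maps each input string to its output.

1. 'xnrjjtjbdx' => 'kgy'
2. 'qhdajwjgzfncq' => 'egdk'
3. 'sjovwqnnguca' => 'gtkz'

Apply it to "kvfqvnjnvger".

Rule — keep one character in every 3, starting at position 2 (positions 2nd, 5th, 8th, ...), then shift every letter 3 places backward in the alphabet (wrapping around).
"kvfqvnjnvger" → "vvne" → "sskb".

sskb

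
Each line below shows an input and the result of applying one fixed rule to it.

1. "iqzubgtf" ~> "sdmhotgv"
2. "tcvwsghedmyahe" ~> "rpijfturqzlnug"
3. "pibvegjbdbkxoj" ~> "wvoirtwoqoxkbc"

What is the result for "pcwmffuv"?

Looking at the pairs, the operation is to swap the first and last characters, then shift every letter 13 places forward in the alphabet (wrapping around) — i.e. ROT13.
For "pcwmffuv" the result is "ipjzsshc".

ipjzsshc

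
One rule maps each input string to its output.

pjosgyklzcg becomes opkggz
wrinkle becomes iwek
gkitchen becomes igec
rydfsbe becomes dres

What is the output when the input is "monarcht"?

In each case the input is transformed by: keep every other character starting from the first (positions 1st, 3rd, 5th, ...), then swap each adjacent pair of characters (1↔2, 3↔4, ...).
For "monarcht" the result is "nmhr".

nmhr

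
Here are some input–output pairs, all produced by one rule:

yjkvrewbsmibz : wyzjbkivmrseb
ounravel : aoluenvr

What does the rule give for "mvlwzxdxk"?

What's happening: take characters alternately from the front and the back (1st, last, 2nd, 2nd-last, ...), then move the last character to the front.
Starting from "mvlwzxdxk": after the first operation, "mkvxldwxz"; after the second, "zmkvxldwx".

zmkvxldwx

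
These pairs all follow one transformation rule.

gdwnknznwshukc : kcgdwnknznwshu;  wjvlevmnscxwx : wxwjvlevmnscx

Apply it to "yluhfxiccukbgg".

ggyluhfxiccukb

Each output is the input with this applied: move the last 2 characters to the front (rotate right by 2).
For "yluhfxiccukbgg" the result is "ggyluhfxiccukb".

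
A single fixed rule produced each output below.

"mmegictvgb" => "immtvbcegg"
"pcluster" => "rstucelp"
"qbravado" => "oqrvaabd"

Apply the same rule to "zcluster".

stuzcelr

What's happening: sort the characters into alphabetical order, then swap the front and back halves of the string.
Working it through for "zcluster": intermediate "celrstuz", final "stuzcelr".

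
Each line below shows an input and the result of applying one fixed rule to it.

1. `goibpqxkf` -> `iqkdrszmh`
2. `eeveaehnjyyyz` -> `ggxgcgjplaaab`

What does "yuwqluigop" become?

Each output is the input with this applied: shift every letter 2 places forward in the alphabet (wrapping around).
Doing the same to "yuwqluigop": "awysnwkiqr".

awysnwkiqr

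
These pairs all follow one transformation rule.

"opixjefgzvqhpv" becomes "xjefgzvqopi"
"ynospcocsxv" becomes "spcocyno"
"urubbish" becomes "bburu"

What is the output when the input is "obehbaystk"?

The transformation: delete the last 3 characters, then move the first 3 characters to the end (rotate left by 3).
For "obehbaystk", step one produces "obehbay"; step two turns that into "hbayobe".

hbayobe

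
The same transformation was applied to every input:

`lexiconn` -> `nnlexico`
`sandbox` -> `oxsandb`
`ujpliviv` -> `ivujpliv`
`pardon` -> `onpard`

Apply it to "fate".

tefa

What's happening: move the last 2 characters to the front (rotate right by 2).
So "fate" becomes "tefa".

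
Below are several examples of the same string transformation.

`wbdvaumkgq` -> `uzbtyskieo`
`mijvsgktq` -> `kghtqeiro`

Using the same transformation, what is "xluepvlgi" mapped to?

The rule is to shift every letter 2 places backward in the alphabet (wrapping around).
On "xluepvlgi" that produces "vjscntjeg".

vjscntjeg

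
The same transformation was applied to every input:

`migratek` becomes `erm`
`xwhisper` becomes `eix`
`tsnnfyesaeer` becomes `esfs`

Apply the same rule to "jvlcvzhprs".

rzl

In each case the input is transformed by: reverse the string, then keep one character in every 3, starting at position 2 (positions 2nd, 5th, 8th, ...).
"jvlcvzhprs" → "srphzvclvj" → "rzl".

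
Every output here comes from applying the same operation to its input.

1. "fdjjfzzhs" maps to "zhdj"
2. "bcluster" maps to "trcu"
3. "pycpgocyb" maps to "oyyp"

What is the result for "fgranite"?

The pattern: keep every other character starting from the second (positions 2nd, 4th, 6th, ...), then swap the front and back halves of the string.
Working it through for "fgranite": intermediate "gaie", final "iega".

iega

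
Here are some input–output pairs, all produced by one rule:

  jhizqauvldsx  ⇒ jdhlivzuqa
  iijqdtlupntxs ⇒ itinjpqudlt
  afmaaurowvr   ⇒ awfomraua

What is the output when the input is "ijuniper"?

ipjiun

Each output is the input with this applied: delete the last 2 characters, then take characters alternately from the front and the back (1st, last, 2nd, 2nd-last, ...).
Working it through for "ijuniper": intermediate "ijunip", final "ipjiun".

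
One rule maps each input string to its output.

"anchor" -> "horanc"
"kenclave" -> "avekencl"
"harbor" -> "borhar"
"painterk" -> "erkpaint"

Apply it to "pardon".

donpar

The rule is to move the last 3 characters to the front (rotate right by 3).
So "pardon" becomes "donpar".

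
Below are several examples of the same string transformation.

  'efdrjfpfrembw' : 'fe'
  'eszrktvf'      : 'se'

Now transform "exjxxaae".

The transformation: swap each adjacent pair of characters (1↔2, 3↔4, ...), then keep only the first 2 characters.
Starting from "exjxxaae": after the first operation, "xexjaxea"; after the second, "xe".
(Check on "efdrjfpfrembw": → "ferdfjfperbmw" → "fe" ✓)

xe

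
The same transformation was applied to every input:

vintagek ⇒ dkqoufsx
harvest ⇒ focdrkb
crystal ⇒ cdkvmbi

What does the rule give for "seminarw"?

The rule is to shift every letter 10 places forward in the alphabet (wrapping around), then move the first 3 characters to the end (rotate left by 3).
"seminarw" → "cowsxkbg" → "sxkbgcow".

sxkbgcow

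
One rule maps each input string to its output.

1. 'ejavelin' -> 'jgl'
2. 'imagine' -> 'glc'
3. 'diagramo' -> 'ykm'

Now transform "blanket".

What's happening: shift every letter 2 places backward in the alphabet (wrapping around), then keep only the last 3 characters.
Working it through for "blanket": intermediate "zjylicr", final "icr".

icr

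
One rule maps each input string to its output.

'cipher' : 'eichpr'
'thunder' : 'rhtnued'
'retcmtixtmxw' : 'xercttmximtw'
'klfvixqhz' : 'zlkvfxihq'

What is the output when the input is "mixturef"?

Each output is the input with this applied: swap each adjacent pair of characters (1↔2, 3↔4, ...), then move the last character to the front.
Applying both steps to "mixturef": "imtxrufe", then "eimtxruf".

eimtxruf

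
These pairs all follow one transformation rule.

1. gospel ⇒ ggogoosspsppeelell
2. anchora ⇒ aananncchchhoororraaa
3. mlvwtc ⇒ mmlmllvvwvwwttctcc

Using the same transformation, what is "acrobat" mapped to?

aacaccrroroobbabaattt

In each case the input is transformed by: repeat every character 3 times, then swap each adjacent pair of characters (1↔2, 3↔4, ...).
Starting from "acrobat": after the first operation, "aaacccrrrooobbbaaattt"; after the second, "aacaccrroroobbabaattt".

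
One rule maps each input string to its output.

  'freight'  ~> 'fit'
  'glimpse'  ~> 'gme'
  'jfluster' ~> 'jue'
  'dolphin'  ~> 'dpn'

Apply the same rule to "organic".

oac

Looking at the pairs, the operation is to keep one character in every 3, starting at position 1 (positions 1st, 4th, 7th, ...).
Doing the same to "organic": "oac".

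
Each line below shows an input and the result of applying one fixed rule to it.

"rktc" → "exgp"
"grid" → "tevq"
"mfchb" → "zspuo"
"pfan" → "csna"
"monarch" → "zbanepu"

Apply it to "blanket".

oynaxrg

The pattern: shift every letter 13 places forward in the alphabet (wrapping around) — i.e. ROT13.
For "blanket" the result is "oynaxrg".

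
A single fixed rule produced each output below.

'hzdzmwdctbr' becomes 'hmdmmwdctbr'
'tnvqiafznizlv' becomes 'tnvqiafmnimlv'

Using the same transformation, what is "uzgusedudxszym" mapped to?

The transformation: replace every "z" with "m".
On "uzgusedudxszym" that produces "umgusedudxsmym".

umgusedudxsmym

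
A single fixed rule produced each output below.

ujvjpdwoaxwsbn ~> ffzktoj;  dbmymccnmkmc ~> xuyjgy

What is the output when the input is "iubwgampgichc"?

What's happening: keep every other character starting from the second (positions 2nd, 4th, 6th, ...), then shift every letter 4 places backward in the alphabet (wrapping around).
Applying both steps to "iubwgampgichc": "uwapih", then "qswled".

qswled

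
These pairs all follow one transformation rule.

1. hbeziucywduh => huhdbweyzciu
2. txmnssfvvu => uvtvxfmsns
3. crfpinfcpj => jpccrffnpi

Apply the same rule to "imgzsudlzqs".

sqizmlgdzus

In each case the input is transformed by: move the last character to the front, then take characters alternately from the front and the back (1st, last, 2nd, 2nd-last, ...).
"imgzsudlzqs" → "simgzsudlzq" → "sqizmlgdzus".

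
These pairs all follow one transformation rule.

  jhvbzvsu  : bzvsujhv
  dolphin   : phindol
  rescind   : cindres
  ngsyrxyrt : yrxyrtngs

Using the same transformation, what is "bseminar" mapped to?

minarbse

The transformation: move the first 3 characters to the end (rotate left by 3).
For "bseminar" the result is "minarbse".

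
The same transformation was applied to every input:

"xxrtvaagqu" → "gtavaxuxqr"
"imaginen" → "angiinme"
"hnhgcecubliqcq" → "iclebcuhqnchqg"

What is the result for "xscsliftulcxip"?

What's happening: take characters alternately from the front and the back (1st, last, 2nd, 2nd-last, ...), then swap the front and back halves of the string.
For "xscsliftulcxip" the result is "clliuftxpsicxs".
(Check on "xxrtvaagqu": → "xuxqrgtava" → "gtavaxuxqr" ✓)

clliuftxpsicxs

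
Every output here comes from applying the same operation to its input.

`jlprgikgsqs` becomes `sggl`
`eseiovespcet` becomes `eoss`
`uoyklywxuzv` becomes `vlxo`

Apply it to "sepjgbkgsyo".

ogge

The rule is to keep one character in every 3, starting at position 2 (positions 2nd, 5th, 8th, ...), then swap the first and last characters.
Applying both steps to "sepjgbkgsyo": "eggo", then "ogge".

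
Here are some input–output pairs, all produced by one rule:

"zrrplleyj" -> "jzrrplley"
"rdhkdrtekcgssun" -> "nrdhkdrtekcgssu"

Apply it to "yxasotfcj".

jyxasotfc

What's happening: move the last character to the front.
So "yxasotfcj" becomes "jyxasotfc".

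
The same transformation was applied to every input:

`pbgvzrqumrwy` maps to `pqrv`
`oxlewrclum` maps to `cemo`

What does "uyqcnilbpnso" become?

Each output is the input with this applied: keep one character in every 3, starting at position 1 (positions 1st, 4th, 7th, ...), then sort the characters into alphabetical order.
"uyqcnilbpnso" → "ucln" → "clnu".
(Check on "pbgvzrqumrwy": → "pvqr" → "pqrv" ✓)

clnu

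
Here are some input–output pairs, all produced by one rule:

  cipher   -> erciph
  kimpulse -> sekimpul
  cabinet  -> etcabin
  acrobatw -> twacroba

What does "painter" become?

The pattern: move the last 2 characters to the front (rotate right by 2).
"painter" → "erpaint".

erpaint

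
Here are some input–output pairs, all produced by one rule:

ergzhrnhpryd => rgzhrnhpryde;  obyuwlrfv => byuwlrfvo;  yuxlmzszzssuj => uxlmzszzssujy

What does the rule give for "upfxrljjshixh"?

pfxrljjshixhu

The transformation: move the first character to the end.
Applying that to "upfxrljjshixh" gives "pfxrljjshixhu".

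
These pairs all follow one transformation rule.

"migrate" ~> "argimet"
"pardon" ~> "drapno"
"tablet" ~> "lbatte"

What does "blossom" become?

ssolbmo

Looking at the pairs, the operation is to reverse the string, then move the first 2 characters to the end (rotate left by 2).
So "blossom" becomes "ssolbmo".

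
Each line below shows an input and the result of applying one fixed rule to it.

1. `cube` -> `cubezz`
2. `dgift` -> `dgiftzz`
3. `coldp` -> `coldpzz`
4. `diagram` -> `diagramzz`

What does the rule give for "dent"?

dentzz

The transformation: append "zz".
Doing the same to "dent": "dentzz".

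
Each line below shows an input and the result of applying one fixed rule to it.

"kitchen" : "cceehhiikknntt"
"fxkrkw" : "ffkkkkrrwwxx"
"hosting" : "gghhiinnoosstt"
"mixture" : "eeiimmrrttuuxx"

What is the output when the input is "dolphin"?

Each output is the input with this applied: double every character, then sort the characters into alphabetical order.
"dolphin" → "ddoollpphhiinn" → "ddhhiillnnoopp".

ddhhiillnnoopp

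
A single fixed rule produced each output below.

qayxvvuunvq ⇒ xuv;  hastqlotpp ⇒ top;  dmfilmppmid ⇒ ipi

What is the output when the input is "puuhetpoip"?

hpp

Looking at the pairs, the operation is to delete the first 3 characters, then keep one character in every 3, starting at position 1 (positions 1st, 4th, 7th, ...).
"puuhetpoip" → "hetpoip" → "hpp".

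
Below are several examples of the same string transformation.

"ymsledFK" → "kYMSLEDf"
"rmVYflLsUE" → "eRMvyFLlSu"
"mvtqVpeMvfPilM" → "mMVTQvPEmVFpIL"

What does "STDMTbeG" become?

gstdmtBE

Looking at the pairs, the operation is to move the last character to the front, then flip the case of every letter.
Applying both steps to "STDMTbeG": "GSTDMTbe", then "gstdmtBE".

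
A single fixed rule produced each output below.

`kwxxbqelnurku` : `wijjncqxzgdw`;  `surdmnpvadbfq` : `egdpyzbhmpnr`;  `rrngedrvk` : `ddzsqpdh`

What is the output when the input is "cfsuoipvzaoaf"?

oregaubhlmam

Each output is the input with this applied: shift every letter 12 places forward in the alphabet (wrapping around), then delete the last character.
Working it through for "cfsuoipvzaoaf": intermediate "oregaubhlmamr", final "oregaubhlmam".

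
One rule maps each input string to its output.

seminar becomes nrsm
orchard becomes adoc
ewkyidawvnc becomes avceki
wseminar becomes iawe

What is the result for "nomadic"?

dcnm

Looking at the pairs, the operation is to keep every other character starting from the first (positions 1st, 3rd, 5th, ...), then swap the front and back halves of the string.
For "nomadic", step one produces "nmdc"; step two turns that into "dcnm".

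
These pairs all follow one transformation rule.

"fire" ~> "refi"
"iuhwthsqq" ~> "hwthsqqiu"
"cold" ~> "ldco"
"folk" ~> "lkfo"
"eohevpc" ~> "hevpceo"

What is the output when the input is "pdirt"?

In each case the input is transformed by: move the first 2 characters to the end (rotate left by 2).
For "pdirt" the result is "irtpd".

irtpd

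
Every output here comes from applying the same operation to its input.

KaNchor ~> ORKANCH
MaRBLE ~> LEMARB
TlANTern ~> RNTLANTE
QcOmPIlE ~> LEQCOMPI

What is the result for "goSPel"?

ELGOSP

The pattern: move the last 2 characters to the front (rotate right by 2), then convert every letter to uppercase.
For "goSPel", step one produces "elgoSP"; step two turns that into "ELGOSP".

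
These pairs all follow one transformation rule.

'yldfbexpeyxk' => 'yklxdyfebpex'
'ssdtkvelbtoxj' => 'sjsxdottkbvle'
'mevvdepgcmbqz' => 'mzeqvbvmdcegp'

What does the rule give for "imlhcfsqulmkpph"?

The rule is to take characters alternately from the front and the back (1st, last, 2nd, 2nd-last, ...).
For "imlhcfsqulmkpph" the result is "ihmplphkcmflsuq".

ihmplphkcmflsuq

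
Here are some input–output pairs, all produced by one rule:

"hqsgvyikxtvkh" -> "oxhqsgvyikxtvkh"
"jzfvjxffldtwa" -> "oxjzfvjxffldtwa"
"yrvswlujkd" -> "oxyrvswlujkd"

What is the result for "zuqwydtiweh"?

oxzuqwydtiweh

The rule is to prepend "ox".
Applying that to "zuqwydtiweh" gives "oxzuqwydtiweh".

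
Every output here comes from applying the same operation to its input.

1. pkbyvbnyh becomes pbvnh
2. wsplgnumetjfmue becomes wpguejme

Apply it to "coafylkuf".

caykf

The pattern: keep every other character starting from the first (positions 1st, 3rd, 5th, ...).
For "coafylkuf" the result is "caykf".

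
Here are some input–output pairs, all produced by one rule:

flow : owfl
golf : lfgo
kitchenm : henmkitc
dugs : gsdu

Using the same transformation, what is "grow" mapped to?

owgr

What's happening: swap the front and back halves of the string.
On "grow" that produces "owgr".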